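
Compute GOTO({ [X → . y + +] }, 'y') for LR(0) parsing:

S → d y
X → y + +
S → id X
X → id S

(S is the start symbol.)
GOTO(I, 'y') = CLOSURE({ [A → αX.β] : [A → α.Xβ] ∈ I, X = 'y' })

Items with dot before 'y', with the dot advanced:
  [X → . y + +] → [X → y . + +]
Closure adds nothing (no advanced item has the dot before a non-terminal).

GOTO = { [X → y . + +] }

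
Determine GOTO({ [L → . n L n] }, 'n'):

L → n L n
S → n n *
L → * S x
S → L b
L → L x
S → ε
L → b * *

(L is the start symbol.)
GOTO(I, 'n') = CLOSURE({ [A → αX.β] : [A → α.Xβ] ∈ I, X = 'n' })

Items with dot before 'n', with the dot advanced:
  [L → . n L n] → [L → n . L n]
Closure of the advanced items:
  [L → n . L n] has the dot before L: add [L → . n L n], [L → . * S x], [L → . L x], [L → . b * *]

GOTO = { [L → . * S x], [L → . L x], [L → . b * *], [L → . n L n], [L → n . L n] }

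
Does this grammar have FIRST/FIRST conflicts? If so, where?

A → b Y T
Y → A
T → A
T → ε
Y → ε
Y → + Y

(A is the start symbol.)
FIRST sets of the non-terminals at (or reachable through a nullable prefix from) the front of some alternative:
  FIRST(A) = { 'b' }

Productions for Y:
  Y → A: FIRST = { 'b' }
  Y → ε: FIRST = { ε }
  Y → + Y: FIRST = { '+' }
Productions for T:
  T → A: FIRST = { 'b' }
  T → ε: FIRST = { ε }
A has only one production, so no FIRST/FIRST conflict is possible there.

All alternatives of each non-terminal have pairwise disjoint FIRST sets.

Answer: No FIRST/FIRST conflicts.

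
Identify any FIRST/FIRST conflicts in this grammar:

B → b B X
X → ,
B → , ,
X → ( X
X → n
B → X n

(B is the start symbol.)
Yes. B → ',' ',' / B → X n on { ',' }

FIRST sets of the non-terminals at (or reachable through a nullable prefix from) the front of some alternative:
  FIRST(X) = { '(', ',', 'n' }

Productions for B:
  B → b B X: FIRST = { 'b' }
  B → , ,: FIRST = { ',' }
  B → X n: FIRST = { '(', ',', 'n' }
Productions for X:
  X → ,: FIRST = { ',' }
  X → ( X: FIRST = { '(' }
  X → n: FIRST = { 'n' }

Conflict for B: B → , , and B → X n
  Overlap: { ',' }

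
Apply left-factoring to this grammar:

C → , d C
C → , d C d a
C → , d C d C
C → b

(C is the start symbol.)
Left-factoring transforms A → αβ₁ | αβ₂ into A → αA' and A' → β₁ | β₂
(α is the longest common prefix among the alternatives). Repeat until
no nonterminal has two alternatives with a common prefix.

Round 1: C has alternatives sharing prefix ', d C'. Introduce C': C → , d C C'
  Add: C' → ε
  Add: C' → d a
  Add: C' → d C

Round 2: C' has alternatives sharing prefix 'd'. Introduce C'': C' → d C''
  Add: C'' → a
  Add: C'' → C

No remaining common prefixes — done.

Resulting grammar:
C → , d C C'
C' → ε
C' → d C''
C'' → a
C'' → C
C → b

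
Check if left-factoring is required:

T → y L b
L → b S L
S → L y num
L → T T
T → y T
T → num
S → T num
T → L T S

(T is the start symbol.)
Yes, T has productions with common prefix 'y'

Left-factoring is needed when two productions for the same non-terminal
share a common prefix on the right-hand side.

Productions for T:
  T → y L b
  T → y T
  T → num
  T → L T S
Productions for L:
  L → b S L
  L → T T
Productions for S:
  S → L y num
  S → T num

Found common prefix 'y' in productions for T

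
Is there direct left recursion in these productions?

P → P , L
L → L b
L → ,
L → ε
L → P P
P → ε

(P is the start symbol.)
Yes, P, L are left-recursive

Direct left recursion occurs when N → N α for some non-terminal N (the right-hand side begins with the left-hand side itself).

P → P , L: LEFT RECURSIVE (starts with P)
L → L b: LEFT RECURSIVE (starts with L)
L → ,: starts with ','
L → ε: starts with ε
L → P P: starts with P
P → ε: starts with ε

The grammar has direct left recursion on: P, L.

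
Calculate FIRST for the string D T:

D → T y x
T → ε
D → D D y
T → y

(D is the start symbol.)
FIRST sets of the non-terminals involved (from the grammar, by fixed-point iteration):
  FIRST(D) = { 'y' }

To compute FIRST(D T), process the symbols left to right:
Symbol D is a non-terminal. Add FIRST(D) \ {ε} = { 'y' }
D is not nullable (ε ∉ FIRST(D)), so stop here.
FIRST(D T) = { 'y' }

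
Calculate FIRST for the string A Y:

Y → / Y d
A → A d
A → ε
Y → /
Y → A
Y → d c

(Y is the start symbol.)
FIRST sets of the non-terminals involved (from the grammar, by fixed-point iteration):
  FIRST(A) = { 'd', ε }
  FIRST(Y) = { '/', 'd', ε }

To compute FIRST(A Y), process the symbols left to right:
Symbol A is a non-terminal. Add FIRST(A) \ {ε} = { 'd' }
A is nullable (ε ∈ FIRST(A)), continue to the next symbol.
Symbol Y is a non-terminal. Add FIRST(Y) \ {ε} = { '/', 'd' }
Y is nullable (ε ∈ FIRST(Y)), continue to the next symbol.
All symbols are nullable, so ε is in the result.
FIRST(A Y) = { '/', 'd', ε }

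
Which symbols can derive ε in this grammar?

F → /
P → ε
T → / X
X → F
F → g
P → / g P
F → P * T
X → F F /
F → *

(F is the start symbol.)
A non-terminal is nullable if it can derive ε (the empty string): either it has an ε-production, or it has a production whose right-hand side consists entirely of nullable non-terminals.

ε-productions: P → ε
So P is immediately nullable.
No further non-terminal can be added: every production for the remaining non-terminals contains a terminal or a non-nullable non-terminal.
Nullable = { 'P' }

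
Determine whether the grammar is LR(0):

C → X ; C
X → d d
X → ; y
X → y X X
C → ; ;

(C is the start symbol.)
A grammar is LR(0) if no state in the canonical LR(0) collection has:
  - both a shift item (dot before a terminal) and a complete item (shift-reduce conflict), or
  - two or more complete items (reduce-reduce conflict; the accept item [C' → C .] counts as a complete item here).

Augment with C' → C and build the canonical LR(0) collection (I0 = CLOSURE({[C' → . C]}), then GOTO on every symbol after a dot until no new states appear). It has 14 states:
  I0: { [C → . ; ;], [C → . X ; C], [C' → . C], [X → . ; y], [X → . d d], [X → . y X X] }  — shift
  I1: { [C → ; . ;], [X → ; . y] }  — shift
  I2: { [C' → C .] }  — accept
  I3: { [C → X . ; C] }  — shift
  I4: { [X → d . d] }  — shift
  I5: { [X → . ; y], [X → . d d], [X → . y X X], [X → y . X X] }  — shift
  I6: { [X → ; . y] }  — shift
  I7: { [X → . ; y], [X → . d d], [X → . y X X], [X → y X . X] }  — shift
  I8: { [X → y X X .] }  — reduce
  I9: { [X → ; y .] }  — reduce
  I10: { [X → d d .] }  — reduce
  I11: { [C → . ; ;], [C → . X ; C], [C → X ; . C], [X → . ; y], [X → . d d], [X → . y X X] }  — shift
  I12: { [C → X ; C .] }  — reduce
  I13: { [C → ; ; .] }  — reduce

Every state is either a pure shift/goto state or contains exactly one complete item and nothing to shift — no conflicts. The grammar is LR(0).

Answer: Yes, the grammar is LR(0)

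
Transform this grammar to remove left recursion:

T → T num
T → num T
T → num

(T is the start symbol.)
T is directly left-recursive. The standard transformation for
  A → A α₁ | ... | A α_m | β₁ | ... | β_n
is
  A  → β₁ A' | ... | β_n A'
  A' → α₁ A' | ... | α_m A' | ε

T → num T becomes T → num T T'
T → num becomes T → num T'
T → T num becomes T' → num T'
Add T' → ε

Resulting grammar:
T → num T T'
T → num T'
T' → num T'
T' → ε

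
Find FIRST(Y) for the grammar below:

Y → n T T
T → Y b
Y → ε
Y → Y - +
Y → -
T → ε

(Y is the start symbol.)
To compute FIRST(Y), examine every production with Y on the left-hand side, reading each right-hand side left to right until a non-nullable symbol is reached.

From Y → n T T:
  - n is a terminal: add 'n' and stop
From Y → ε:
  - ε-production, so ε ∈ FIRST(Y)
From Y → Y - +:
  - Y is the symbol being defined: contributes nothing new
    Y is nullable, so continue to the next symbol
  - '-' is a terminal: add '-' and stop
From Y → -:
  - '-' is a terminal: add '-' and stop

Collecting: FIRST(Y) = { '-', 'n', ε }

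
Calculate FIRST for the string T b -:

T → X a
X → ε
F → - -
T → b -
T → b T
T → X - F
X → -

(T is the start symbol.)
FIRST sets of the non-terminals involved (from the grammar, by fixed-point iteration):
  FIRST(T) = { '-', 'a', 'b' }

To compute FIRST(T b -), process the symbols left to right:
Symbol T is a non-terminal. Add FIRST(T) \ {ε} = { '-', 'a', 'b' }
T is not nullable (ε ∉ FIRST(T)), so stop here.
FIRST(T b -) = { '-', 'a', 'b' }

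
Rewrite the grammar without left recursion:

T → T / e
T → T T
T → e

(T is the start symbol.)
T → e T'
T' → / e T'
T' → T T'
T' → ε

T is directly left-recursive. The standard transformation for
  A → A α₁ | ... | A α_m | β₁ | ... | β_n
is
  A  → β₁ A' | ... | β_n A'
  A' → α₁ A' | ... | α_m A' | ε

T → e becomes T → e T'
T → T / e becomes T' → / e T'
T → T T becomes T' → T T'
Add T' → ε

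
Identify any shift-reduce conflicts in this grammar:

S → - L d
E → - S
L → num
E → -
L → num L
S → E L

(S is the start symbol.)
Yes — I1: [E → - .] vs [E → . -]; I5: [L → num .] vs [L → . num]

A shift-reduce conflict occurs when an LR(0) state has both:
  - a complete (reduce) item [A → α .] (dot at the end), and
  - a shift item [B → β . c γ] (dot before a terminal).

Augment with S' → S and build the canonical LR(0) collection (I0 = CLOSURE({[S' → . S]}), then GOTO on every symbol after a dot until no new states appear). It has 10 states:
  I0: { [E → . - S], [E → . -], [S → . - L d], [S → . E L], [S' → . S] }  — shift
  I1: { [E → - . S], [E → - .], [E → . - S], [E → . -], [L → . num L], [L → . num], [S → - . L d], [S → . - L d], [S → . E L] }  — shift, reduce
  I2: { [L → . num L], [L → . num], [S → E . L] }  — shift
  I3: { [S' → S .] }  — accept
  I4: { [S → E L .] }  — reduce
  I5: { [L → . num L], [L → . num], [L → num . L], [L → num .] }  — shift, reduce
  I6: { [L → num L .] }  — reduce
  I7: { [S → - L . d] }  — shift
  I8: { [E → - S .] }  — reduce
  I9: { [S → - L d .] }  — reduce

I1 contains reduce item [E → - .] and shift items [E → . -], [E → . - S], [L → . num], [L → . num L], [S → . - L d] — shift-reduce conflict.
I5 contains reduce item [L → num .] and shift items [L → . num], [L → . num L] — shift-reduce conflict.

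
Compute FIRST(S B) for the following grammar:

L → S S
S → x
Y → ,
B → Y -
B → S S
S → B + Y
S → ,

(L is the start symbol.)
{ ',', 'x' }

FIRST sets of the non-terminals involved (from the grammar, by fixed-point iteration):
  FIRST(S) = { ',', 'x' }

To compute FIRST(S B), process the symbols left to right:
Symbol S is a non-terminal. Add FIRST(S) \ {ε} = { ',', 'x' }
S is not nullable (ε ∉ FIRST(S)), so stop here.
FIRST(S B) = { ',', 'x' }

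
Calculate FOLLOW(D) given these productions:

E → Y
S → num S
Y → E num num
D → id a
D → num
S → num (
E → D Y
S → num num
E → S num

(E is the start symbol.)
{ 'id', 'num' }

To compute FOLLOW(D), find every occurrence of D on a right-hand side N → α D β: add FIRST(β) \ {ε}, and if β is empty or nullable also add FOLLOW(N). Iterate to a fixed point.

In E → D Y: D is followed by Y, add FIRST(Y) \ {ε} = { 'id', 'num' }

Taking the union: FOLLOW(D) = { 'id', 'num' }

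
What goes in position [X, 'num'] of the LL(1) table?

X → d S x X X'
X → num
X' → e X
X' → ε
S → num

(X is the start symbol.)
To find M[X, 'num'], we find productions for X where 'num' is in the predict set (PREDICT(N → α) = (FIRST(α) \ {ε}) ∪ (FOLLOW(N) if α ⇒* ε)).

X → d S x X X': PREDICT = { 'd' }
X → num: PREDICT = { 'num' }
  'num' is in predict set, so this production goes in M[X, 'num']

M[X, 'num'] = X → num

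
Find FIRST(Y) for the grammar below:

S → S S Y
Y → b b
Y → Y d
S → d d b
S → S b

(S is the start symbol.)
To compute FIRST(Y), examine every production with Y on the left-hand side, reading each right-hand side left to right until a non-nullable symbol is reached.

From Y → b b:
  - b is a terminal: add 'b' and stop
From Y → Y d:
  - Y is the symbol being defined: contributes nothing new
    Y is not nullable, so stop

Collecting: FIRST(Y) = { 'b' }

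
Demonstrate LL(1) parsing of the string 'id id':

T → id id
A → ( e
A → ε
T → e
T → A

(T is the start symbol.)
LL(1) parsing maintains a stack (initially the start symbol over $) and the input. At each step: if the stack top is a terminal, match it against the current input token; if it is a non-terminal N, replace it with the RHS of M[N, lookahead] (the unique production whose predict set contains the lookahead).

Stack is shown with the top on the left.

Stack    Input    Action
------------------------
T $      id id $  output T → id id
id id $  id id $  match 'id'
id $     id $     match 'id'
$        $        accept

The string is accepted.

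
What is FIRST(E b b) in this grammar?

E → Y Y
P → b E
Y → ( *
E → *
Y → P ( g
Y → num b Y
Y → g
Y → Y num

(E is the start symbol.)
{ '(', '*', 'b', 'g', 'num' }

FIRST sets of the non-terminals involved (from the grammar, by fixed-point iteration):
  FIRST(E) = { '(', '*', 'b', 'g', 'num' }

To compute FIRST(E b b), process the symbols left to right:
Symbol E is a non-terminal. Add FIRST(E) \ {ε} = { '(', '*', 'b', 'g', 'num' }
E is not nullable (ε ∉ FIRST(E)), so stop here.
FIRST(E b b) = { '(', '*', 'b', 'g', 'num' }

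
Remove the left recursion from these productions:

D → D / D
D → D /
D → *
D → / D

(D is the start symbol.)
D is directly left-recursive. The standard transformation for
  A → A α₁ | ... | A α_m | β₁ | ... | β_n
is
  A  → β₁ A' | ... | β_n A'
  A' → α₁ A' | ... | α_m A' | ε

D → * becomes D → * D'
D → / D becomes D → / D D'
D → D / D becomes D' → / D D'
D → D / becomes D' → / D'
Add D' → ε

Resulting grammar:
D → * D'
D → / D D'
D' → / D D'
D' → / D'
D' → ε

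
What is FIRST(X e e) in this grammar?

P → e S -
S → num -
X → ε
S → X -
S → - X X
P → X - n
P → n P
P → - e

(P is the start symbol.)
FIRST sets of the non-terminals involved (from the grammar, by fixed-point iteration):
  FIRST(X) = { ε }

To compute FIRST(X e e), process the symbols left to right:
Symbol X is a non-terminal. Add FIRST(X) \ {ε} = { }
X is nullable (ε ∈ FIRST(X)), continue to the next symbol.
Symbol e is a terminal. Add 'e' and stop.
FIRST(X e e) = { 'e' }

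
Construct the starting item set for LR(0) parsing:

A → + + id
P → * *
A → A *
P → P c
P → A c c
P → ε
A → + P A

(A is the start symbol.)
First, augment the grammar with A' → A
I₀ = CLOSURE({ [A' → . A] }):
  [A' → . A] has the dot before A: add [A → . + + id], [A → . A *], [A → . + P A]
No further items can be added.

I₀ = { [A → . + + id], [A → . + P A], [A → . A *], [A' → . A] }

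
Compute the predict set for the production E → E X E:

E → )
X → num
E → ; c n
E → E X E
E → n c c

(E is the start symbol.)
{ ')', ';', 'n' }

PREDICT(E → E X E) = (FIRST(RHS) \ {ε}) ∪ (FOLLOW(E) if ε ∈ FIRST(RHS), i.e. RHS ⇒* ε)
FIRST(E) = { ')', ';', 'n' }
FIRST(E X E) = { ')', ';', 'n' }
ε ∉ FIRST(E X E), so FOLLOW(E) is not added.
PREDICT(E → E X E) = { ')', ';', 'n' }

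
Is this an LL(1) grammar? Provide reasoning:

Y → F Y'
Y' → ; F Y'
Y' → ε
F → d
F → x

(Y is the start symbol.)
Yes, the grammar is LL(1).

A grammar is LL(1) if for each non-terminal N with multiple productions, the predict sets of those productions are pairwise disjoint, where PREDICT(N → α) = (FIRST(α) \ {ε}) ∪ (FOLLOW(N) if α ⇒* ε).

Relevant sets:
  FOLLOW(Y') = { $ }

For Y':
  PREDICT(Y' → ';' F Y') = { ';' }
  PREDICT(Y' → ε) = { $ }
For F:
  PREDICT(F → d) = { 'd' }
  PREDICT(F → x) = { 'x' }
Y has a single production, so nothing to check there.

All predict sets are disjoint. The grammar IS LL(1).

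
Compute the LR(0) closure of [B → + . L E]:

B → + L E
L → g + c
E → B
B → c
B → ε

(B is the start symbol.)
Start with: [B → + . L E]
  [B → + . L E] has the dot before L: add [L → . g + c]
No further items can be added.

CLOSURE = { [B → + . L E], [L → . g + c] }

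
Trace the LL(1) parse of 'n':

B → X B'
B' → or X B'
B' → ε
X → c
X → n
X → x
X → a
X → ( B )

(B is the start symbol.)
LL(1) parsing maintains a stack (initially the start symbol over $) and the input. At each step: if the stack top is a terminal, match it against the current input token; if it is a non-terminal N, replace it with the RHS of M[N, lookahead] (the unique production whose predict set contains the lookahead).

Stack is shown with the top on the left.

Stack   Input  Action
---------------------
B $     n $    output B → X B'
X B' $  n $    output X → n
n B' $  n $    match 'n'
B' $    $      output B' → ε
$       $      accept

The string is accepted.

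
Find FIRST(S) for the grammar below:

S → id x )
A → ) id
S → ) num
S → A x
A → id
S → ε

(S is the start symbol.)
{ ')', 'id', ε }

FIRST sets of the other non-terminals involved (by the same procedure, iterated to a fixed point):
  FIRST(A) = { ')', 'id' }

From S → id x ):
  - id is a terminal: add 'id' and stop
From S → ) num:
  - ')' is a terminal: add ')' and stop
From S → A x:
  - A is a non-terminal: add FIRST(A) \ {ε} = { ')', 'id' }
    A is not nullable, so stop
From S → ε:
  - ε-production, so ε ∈ FIRST(S)

Collecting: FIRST(S) = { ')', 'id', ε }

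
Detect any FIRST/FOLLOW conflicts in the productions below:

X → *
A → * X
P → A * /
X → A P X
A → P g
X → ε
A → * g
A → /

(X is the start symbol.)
Nullable non-terminals: X.
FIRST sets used below: FIRST(A) = { '*', '/' }

X: nullable alternative(s) X → ε; FOLLOW(X) = { $, '*', '/' }
  X → *: FIRST \ {ε} = { '*' } — overlaps FOLLOW(X) on { '*' }: CONFLICT
  X → A P X: FIRST \ {ε} = { '*', '/' } — overlaps FOLLOW(X) on { '*', '/' }: CONFLICT
  X → ε: FIRST \ {ε} = { } — this is the only nullable alternative, skip

A, P have no nullable alternative, so no FIRST/FOLLOW check is needed there.

So the grammar has 2 FIRST/FOLLOW conflicts (marked CONFLICT above).

Answer: Yes. X → '*' with FOLLOW(X) on { '*' }; X → A P X with FOLLOW(X) on { '*', '/' }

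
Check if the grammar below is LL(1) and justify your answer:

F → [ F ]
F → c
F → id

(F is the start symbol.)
Yes, the grammar is LL(1).

For F:
  PREDICT(F → '[' F ']') = { '[' }
  PREDICT(F → c) = { 'c' }
  PREDICT(F → id) = { 'id' }

All predict sets are disjoint. The grammar IS LL(1).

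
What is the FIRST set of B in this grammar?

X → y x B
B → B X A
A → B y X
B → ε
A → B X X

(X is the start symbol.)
{ 'y', ε }

To compute FIRST(B), examine every production with B on the left-hand side, reading each right-hand side left to right until a non-nullable symbol is reached.

FIRST sets of the other non-terminals involved (by the same procedure, iterated to a fixed point):
  FIRST(X) = { 'y' }

From B → B X A:
  - B is the symbol being defined: contributes nothing new
    B is nullable, so continue to the next symbol
  - X is a non-terminal: add FIRST(X) \ {ε} = { 'y' }
    X is not nullable, so stop
From B → ε:
  - ε-production, so ε ∈ FIRST(B)

Collecting: FIRST(B) = { 'y', ε }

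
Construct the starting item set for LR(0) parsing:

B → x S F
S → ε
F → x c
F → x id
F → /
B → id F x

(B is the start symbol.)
First, augment the grammar with B' → B
I₀ = CLOSURE({ [B' → . B] }):
  [B' → . B] has the dot before B: add [B → . x S F], [B → . id F x]
No further items can be added.

I₀ = { [B → . id F x], [B → . x S F], [B' → . B] }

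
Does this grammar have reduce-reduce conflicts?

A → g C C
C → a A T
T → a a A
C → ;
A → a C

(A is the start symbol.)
No reduce-reduce conflicts

Augment with A' → A and build the canonical LR(0) collection (I0 = CLOSURE({[A' → . A]}), then GOTO on every symbol after a dot until no new states appear). It has 14 states:
  I0: { [A → . a C], [A → . g C C], [A' → . A] }  — shift
  I1: { [A' → A .] }  — accept
  I2: { [A → a . C], [C → . ;], [C → . a A T] }  — shift
  I3: { [A → g . C C], [C → . ;], [C → . a A T] }  — shift
  I4: { [C → ; .] }  — reduce
  I5: { [A → g C . C], [C → . ;], [C → . a A T] }  — shift
  I6: { [A → . a C], [A → . g C C], [C → a . A T] }  — shift
  I7: { [C → a A . T], [T → . a a A] }  — shift
  I8: { [C → a A T .] }  — reduce
  I9: { [T → a . a A] }  — shift
  I10: { [A → . a C], [A → . g C C], [T → a a . A] }  — shift
  I11: { [T → a a A .] }  — reduce
  I12: { [A → g C C .] }  — reduce
  I13: { [A → a C .] }  — reduce

No state contains more than one complete item.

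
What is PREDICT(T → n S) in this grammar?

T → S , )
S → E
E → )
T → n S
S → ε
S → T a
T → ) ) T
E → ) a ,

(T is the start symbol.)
{ 'n' }

PREDICT(T → n S) = (FIRST(RHS) \ {ε}) ∪ (FOLLOW(T) if ε ∈ FIRST(RHS), i.e. RHS ⇒* ε)
FIRST(n S) = { 'n' }
ε ∉ FIRST(n S), so FOLLOW(T) is not added.
PREDICT(T → n S) = { 'n' }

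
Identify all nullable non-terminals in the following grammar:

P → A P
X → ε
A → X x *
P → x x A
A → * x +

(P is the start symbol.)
{ 'X' }

A non-terminal is nullable if it can derive ε (the empty string): either it has an ε-production, or it has a production whose right-hand side consists entirely of nullable non-terminals.

ε-productions: X → ε
So X is immediately nullable.
No further non-terminal can be added: every production for the remaining non-terminals contains a terminal or a non-nullable non-terminal.
Nullable = { 'X' }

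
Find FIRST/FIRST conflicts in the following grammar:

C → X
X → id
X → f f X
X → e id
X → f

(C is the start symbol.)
Productions for X:
  X → id: FIRST = { 'id' }
  X → f f X: FIRST = { 'f' }
  X → e id: FIRST = { 'e' }
  X → f: FIRST = { 'f' }
C has only one production, so no FIRST/FIRST conflict is possible there.

Conflict for X: X → f f X and X → f
  Overlap: { 'f' }

Answer: Yes. X → f f X / X → f on { 'f' }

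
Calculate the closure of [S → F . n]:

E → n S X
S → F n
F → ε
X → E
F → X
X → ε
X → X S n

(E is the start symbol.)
To compute CLOSURE, for each item [A → α.Bβ] where B is a non-terminal, add [B → .γ] for all productions B → γ; repeat for the newly added items until nothing changes.

Start with: [S → F . n]
The dot precedes the terminal n, so nothing is added.

CLOSURE = { [S → F . n] }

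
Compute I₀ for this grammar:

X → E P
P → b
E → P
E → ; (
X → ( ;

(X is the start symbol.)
First, augment the grammar with X' → X
I₀ = CLOSURE({ [X' → . X] }):
  [X' → . X] has the dot before X: add [X → . E P], [X → . ( ;]
  [X → . E P] has the dot before E: add [E → . P], [E → . ; (]
  [E → . P] has the dot before P: add [P → . b]
No further items can be added.

I₀ = { [E → . ; (], [E → . P], [P → . b], [X → . ( ;], [X → . E P], [X' → . X] }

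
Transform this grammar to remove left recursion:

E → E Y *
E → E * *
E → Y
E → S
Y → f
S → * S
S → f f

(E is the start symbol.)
E → Y E'
E → S E'
E' → Y * E'
E' → * * E'
E' → ε
Y → f
S → * S
S → f f

E is directly left-recursive. The standard transformation for
  A → A α₁ | ... | A α_m | β₁ | ... | β_n
is
  A  → β₁ A' | ... | β_n A'
  A' → α₁ A' | ... | α_m A' | ε

E → Y becomes E → Y E'
E → S becomes E → S E'
E → E Y * becomes E' → Y * E'
E → E * * becomes E' → * * E'
Add E' → ε

Productions for other non-terminals are unchanged:
  Y → f
  S → * S
  S → f f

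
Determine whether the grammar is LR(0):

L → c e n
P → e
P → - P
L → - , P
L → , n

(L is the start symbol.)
Augment with L' → L and build the canonical LR(0) collection (I0 = CLOSURE({[L' → . L]}), then GOTO on every symbol after a dot until no new states appear). It has 13 states:
  I0: { [L → . , n], [L → . - , P], [L → . c e n], [L' → . L] }  — shift
  I1: { [L → , . n] }  — shift
  I2: { [L → - . , P] }  — shift
  I3: { [L' → L .] }  — accept
  I4: { [L → c . e n] }  — shift
  I5: { [L → c e . n] }  — shift
  I6: { [L → c e n .] }  — reduce
  I7: { [L → - , . P], [P → . - P], [P → . e] }  — shift
  I8: { [P → - . P], [P → . - P], [P → . e] }  — shift
  I9: { [L → - , P .] }  — reduce
  I10: { [P → e .] }  — reduce
  I11: { [P → - P .] }  — reduce
  I12: { [L → , n .] }  — reduce

Every state is either a pure shift/goto state or contains exactly one complete item and nothing to shift — no conflicts. The grammar is LR(0).

Answer: Yes, the grammar is LR(0)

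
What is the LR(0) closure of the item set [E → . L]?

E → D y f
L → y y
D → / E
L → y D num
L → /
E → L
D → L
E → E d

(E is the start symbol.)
{ [E → . L], [L → . /], [L → . y D num], [L → . y y] }

Start with: [E → . L]
  [E → . L] has the dot before L: add [L → . y y], [L → . y D num], [L → . /]
No further items can be added.

CLOSURE = { [E → . L], [L → . /], [L → . y D num], [L → . y y] }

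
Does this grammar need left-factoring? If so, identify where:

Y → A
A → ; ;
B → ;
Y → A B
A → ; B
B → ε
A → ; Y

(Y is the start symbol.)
Left-factoring is needed when two productions for the same non-terminal
share a common prefix on the right-hand side.

Productions for Y:
  Y → A
  Y → A B
Productions for A:
  A → ; ;
  A → ; B
  A → ; Y
Productions for B:
  B → ;
  B → ε

Found common prefix 'A' in productions for Y
Found common prefix ';' in productions for A

Answer: Yes, Y has productions with common prefix 'A'; A has productions with common prefix ';'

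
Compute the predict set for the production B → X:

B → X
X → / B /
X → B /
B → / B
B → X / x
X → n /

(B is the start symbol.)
PREDICT(B → X) = (FIRST(RHS) \ {ε}) ∪ (FOLLOW(B) if ε ∈ FIRST(RHS), i.e. RHS ⇒* ε)
FIRST(X) = { '/', 'n' }
FIRST(X) = { '/', 'n' }
ε ∉ FIRST(X), so FOLLOW(B) is not added.
PREDICT(B → X) = { '/', 'n' }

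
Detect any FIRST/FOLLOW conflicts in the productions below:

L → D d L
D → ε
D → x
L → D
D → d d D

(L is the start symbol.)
Yes. D → d d D with FOLLOW(D) on { 'd' }

A FIRST/FOLLOW conflict occurs when a non-terminal N has a nullable alternative N → β (β ⇒* ε) and another alternative N → α with FIRST(α) ∩ FOLLOW(N) ≠ ∅: on such a lookahead the parser cannot decide between expanding α and letting N vanish via β.

Nullable non-terminals: D, L.
FIRST sets used below: FIRST(D) = { 'd', 'x', ε }

D: nullable alternative(s) D → ε; FOLLOW(D) = { $, 'd' }
  D → ε: FIRST \ {ε} = { } — this is the only nullable alternative, skip
  D → x: FIRST \ {ε} = { 'x' } — disjoint from FOLLOW(D)
  D → d d D: FIRST \ {ε} = { 'd' } — overlaps FOLLOW(D) on { 'd' }: CONFLICT

L: nullable alternative(s) L → D; FOLLOW(L) = { $ }
  L → D d L: FIRST \ {ε} = { 'd', 'x' } — disjoint from FOLLOW(L)
  L → D: FIRST \ {ε} = { 'd', 'x' } — this is the only nullable alternative, skip

So the grammar has 1 FIRST/FOLLOW conflict (marked CONFLICT above).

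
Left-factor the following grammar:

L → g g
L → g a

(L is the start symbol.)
Left-factoring transforms A → αβ₁ | αβ₂ into A → αA' and A' → β₁ | β₂
(α is the longest common prefix among the alternatives). Repeat until
no nonterminal has two alternatives with a common prefix.

Round 1: L has alternatives sharing prefix 'g'. Introduce L': L → g L'
  Add: L' → g
  Add: L' → a

No remaining common prefixes — done.

Resulting grammar:
L → g L'
L' → g
L' → a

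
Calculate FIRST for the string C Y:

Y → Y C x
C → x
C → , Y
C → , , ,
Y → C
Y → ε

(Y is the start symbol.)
{ ',', 'x' }

FIRST sets of the non-terminals involved (from the grammar, by fixed-point iteration):
  FIRST(C) = { ',', 'x' }

To compute FIRST(C Y), process the symbols left to right:
Symbol C is a non-terminal. Add FIRST(C) \ {ε} = { ',', 'x' }
C is not nullable (ε ∉ FIRST(C)), so stop here.
FIRST(C Y) = { ',', 'x' }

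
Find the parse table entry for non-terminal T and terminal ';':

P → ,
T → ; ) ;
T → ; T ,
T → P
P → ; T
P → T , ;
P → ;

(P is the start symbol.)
To find M[T, ';'], we find productions for T where ';' is in the predict set (PREDICT(N → α) = (FIRST(α) \ {ε}) ∪ (FOLLOW(N) if α ⇒* ε)).

Relevant sets:
  FIRST(P) = { ',', ';' }

T → ; ) ;: PREDICT = { ';' }
  ';' is in predict set, so this production goes in M[T, ';']
T → ; T ,: PREDICT = { ';' }
  ';' is in predict set, so this production goes in M[T, ';']
T → P: PREDICT = { ',', ';' }
  ';' is in predict set, so this production goes in M[T, ';']

M[T, ';'] = T → ; ) ;, T → ; T ,, T → P  (a multiply-defined cell — the grammar is not LL(1))

Answer: T → ; ) ;, T → ; T ,, T → P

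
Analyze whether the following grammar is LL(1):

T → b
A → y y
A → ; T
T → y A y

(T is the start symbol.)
Yes, the grammar is LL(1).

A grammar is LL(1) if for each non-terminal N with multiple productions, the predict sets of those productions are pairwise disjoint, where PREDICT(N → α) = (FIRST(α) \ {ε}) ∪ (FOLLOW(N) if α ⇒* ε).

For T:
  PREDICT(T → b) = { 'b' }
  PREDICT(T → y A y) = { 'y' }
For A:
  PREDICT(A → y y) = { 'y' }
  PREDICT(A → ';' T) = { ';' }

All predict sets are disjoint. The grammar IS LL(1).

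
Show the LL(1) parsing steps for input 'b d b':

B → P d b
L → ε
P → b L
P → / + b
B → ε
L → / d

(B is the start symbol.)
LL(1) parsing maintains a stack (initially the start symbol over $) and the input. At each step: if the stack top is a terminal, match it against the current input token; if it is a non-terminal N, replace it with the RHS of M[N, lookahead] (the unique production whose predict set contains the lookahead).

Stack is shown with the top on the left.

Stack      Input    Action
--------------------------
B $        b d b $  output B → P d b
P d b $    b d b $  output P → b L
b L d b $  b d b $  match 'b'
L d b $    d b $    output L → ε
d b $      d b $    match 'd'
b $        b $      match 'b'
$          $        accept

The string is accepted.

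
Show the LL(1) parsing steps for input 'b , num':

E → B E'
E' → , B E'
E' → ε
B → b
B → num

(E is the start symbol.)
LL(1) parsing maintains a stack (initially the start symbol over $) and the input. At each step: if the stack top is a terminal, match it against the current input token; if it is a non-terminal N, replace it with the RHS of M[N, lookahead] (the unique production whose predict set contains the lookahead).

Stack is shown with the top on the left.

Stack     Input      Action
---------------------------
E $       b , num $  output E → B E'
B E' $    b , num $  output B → b
b E' $    b , num $  match 'b'
E' $      , num $    output E' → , B E'
, B E' $  , num $    match ','
B E' $    num $      output B → num
num E' $  num $      match 'num'
E' $      $          output E' → ε
$         $          accept

The string is accepted.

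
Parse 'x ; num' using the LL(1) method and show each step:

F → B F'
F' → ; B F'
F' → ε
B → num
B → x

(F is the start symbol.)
Stack is shown with the top on the left.

Stack     Input      Action
---------------------------
F $       x ; num $  output F → B F'
B F' $    x ; num $  output B → x
x F' $    x ; num $  match 'x'
F' $      ; num $    output F' → ; B F'
; B F' $  ; num $    match ';'
B F' $    num $      output B → num
num F' $  num $      match 'num'
F' $      $          output F' → ε
$         $          accept

The string is accepted.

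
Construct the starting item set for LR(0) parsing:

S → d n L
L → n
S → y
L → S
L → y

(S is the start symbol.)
{ [S → . d n L], [S → . y], [S' → . S] }

First, augment the grammar with S' → S
I₀ = CLOSURE({ [S' → . S] }):
  [S' → . S] has the dot before S: add [S → . d n L], [S → . y]
No further items can be added.

I₀ = { [S → . d n L], [S → . y], [S' → . S] }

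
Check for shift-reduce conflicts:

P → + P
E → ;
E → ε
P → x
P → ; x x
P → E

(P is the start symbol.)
Yes — I0: [E → .] vs [E → . ;]; I1: [E → .] vs [E → . ;]; I2: [E → ; .] vs [P → ; . x x]

Augment with P' → P and build the canonical LR(0) collection (I0 = CLOSURE({[P' → . P]}), then GOTO on every symbol after a dot until no new states appear). It has 9 states:
  I0: { [E → . ;], [E → .], [P → . + P], [P → . ; x x], [P → . E], [P → . x], [P' → . P] }  — shift, reduce
  I1: { [E → . ;], [E → .], [P → + . P], [P → . + P], [P → . ; x x], [P → . E], [P → . x] }  — shift, reduce
  I2: { [E → ; .], [P → ; . x x] }  — shift, reduce
  I3: { [P → E .] }  — reduce
  I4: { [P' → P .] }  — accept
  I5: { [P → x .] }  — reduce
  I6: { [P → ; x . x] }  — shift
  I7: { [P → ; x x .] }  — reduce
  I8: { [P → + P .] }  — reduce

I0 contains reduce item [E → .] and shift items [E → . ;], [P → . + P], [P → . ; x x], [P → . x] — shift-reduce conflict.
I1 contains reduce item [E → .] and shift items [E → . ;], [P → . + P], [P → . ; x x], [P → . x] — shift-reduce conflict.
I2 contains reduce item [E → ; .] and shift item [P → ; . x x] — shift-reduce conflict.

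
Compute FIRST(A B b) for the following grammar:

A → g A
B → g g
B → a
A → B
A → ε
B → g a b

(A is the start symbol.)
{ 'a', 'g' }

FIRST sets of the non-terminals involved (from the grammar, by fixed-point iteration):
  FIRST(A) = { 'a', 'g', ε }
  FIRST(B) = { 'a', 'g' }

To compute FIRST(A B b), process the symbols left to right:
Symbol A is a non-terminal. Add FIRST(A) \ {ε} = { 'a', 'g' }
A is nullable (ε ∈ FIRST(A)), continue to the next symbol.
Symbol B is a non-terminal. Add FIRST(B) \ {ε} = { 'a', 'g' }
B is not nullable (ε ∉ FIRST(B)), so stop here.
FIRST(A B b) = { 'a', 'g' }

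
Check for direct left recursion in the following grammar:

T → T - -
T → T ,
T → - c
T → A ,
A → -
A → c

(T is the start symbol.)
Direct left recursion occurs when N → N α for some non-terminal N (the right-hand side begins with the left-hand side itself).

T → T - -: LEFT RECURSIVE (starts with T)
T → T ,: LEFT RECURSIVE (starts with T)
T → - c: starts with '-'
T → A ,: starts with A
A → -: starts with '-'
A → c: starts with c

The grammar has direct left recursion on: T.

Answer: Yes, T is left-recursive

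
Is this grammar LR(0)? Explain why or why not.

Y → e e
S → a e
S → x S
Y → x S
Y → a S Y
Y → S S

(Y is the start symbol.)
A grammar is LR(0) if no state in the canonical LR(0) collection has:
  - both a shift item (dot before a terminal) and a complete item (shift-reduce conflict), or
  - two or more complete items (reduce-reduce conflict; the accept item [Y' → Y .] counts as a complete item here).

Augment with Y' → Y and build the canonical LR(0) collection (I0 = CLOSURE({[Y' → . Y]}), then GOTO on every symbol after a dot until no new states appear). It has 15 states:
  I0: { [S → . a e], [S → . x S], [Y → . S S], [Y → . a S Y], [Y → . e e], [Y → . x S], [Y' → . Y] }  — shift
  I1: { [S → . a e], [S → . x S], [Y → S . S] }  — shift
  I2: { [Y' → Y .] }  — accept
  I3: { [S → . a e], [S → . x S], [S → a . e], [Y → a . S Y] }  — shift
  I4: { [Y → e . e] }  — shift
  I5: { [S → . a e], [S → . x S], [S → x . S], [Y → x . S] }  — shift
  I6: { [S → x S .], [Y → x S .] }  — 2 reduces
  I7: { [S → a . e] }  — shift
  I8: { [S → . a e], [S → . x S], [S → x . S] }  — shift
  I9: { [S → x S .] }  — reduce
  I10: { [S → a e .] }  — reduce
  I11: { [Y → e e .] }  — reduce
  I12: { [S → . a e], [S → . x S], [Y → . S S], [Y → . a S Y], [Y → . e e], [Y → . x S], [Y → a S . Y] }  — shift
  I13: { [Y → a S Y .] }  — reduce
  I14: { [Y → S S .] }  — reduce

Conflict in state I6:
  Reduce-reduce conflict: [S → x S .] and [Y → x S .]
So the grammar is NOT LR(0).

Answer: No. Reduce-reduce conflict: [S → x S .] and [Y → x S .]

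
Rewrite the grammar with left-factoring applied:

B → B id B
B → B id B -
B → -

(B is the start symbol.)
B → B id B B'
B' → ε
B' → -
B → -

Left-factoring transforms A → αβ₁ | αβ₂ into A → αA' and A' → β₁ | β₂
(α is the longest common prefix among the alternatives). Repeat until
no nonterminal has two alternatives with a common prefix.

Round 1: B has alternatives sharing prefix 'B id B'. Introduce B': B → B id B B'
  Add: B' → ε
  Add: B' → -

No remaining common prefixes — done.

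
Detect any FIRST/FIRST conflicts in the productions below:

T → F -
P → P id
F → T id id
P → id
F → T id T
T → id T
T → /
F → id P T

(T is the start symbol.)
A FIRST/FIRST conflict occurs when two productions N → α and N → β for the same non-terminal have FIRST(α) ∩ FIRST(β) ≠ ∅ (with ε ∈ FIRST of a nullable right-hand side, so two nullable alternatives also conflict).

FIRST sets of the non-terminals at (or reachable through a nullable prefix from) the front of some alternative:
  FIRST(F) = { '/', 'id' }
  FIRST(P) = { 'id' }
  FIRST(T) = { '/', 'id' }

Productions for T:
  T → F -: FIRST = { '/', 'id' }
  T → id T: FIRST = { 'id' }
  T → /: FIRST = { '/' }
Productions for P:
  P → P id: FIRST = { 'id' }
  P → id: FIRST = { 'id' }
Productions for F:
  F → T id id: FIRST = { '/', 'id' }
  F → T id T: FIRST = { '/', 'id' }
  F → id P T: FIRST = { 'id' }

Conflict for T: T → F - and T → id T
  Overlap: { 'id' }
Conflict for T: T → F - and T → /
  Overlap: { '/' }
Conflict for P: P → P id and P → id
  Overlap: { 'id' }
Conflict for F: F → T id id and F → T id T
  Overlap: { '/', 'id' }
Conflict for F: F → T id id and F → id P T
  Overlap: { 'id' }
Conflict for F: F → T id T and F → id P T
  Overlap: { 'id' }

Answer: Yes. T → F '-' / T → id T on { 'id' }; T → F '-' / T → '/' on { '/' }; P → P id / P → id on { 'id' }; F → T id id / F → T id T on { '/', 'id' }; F → T id id / F → id P T on { 'id' }; F → T id T / F → id P T on { 'id' }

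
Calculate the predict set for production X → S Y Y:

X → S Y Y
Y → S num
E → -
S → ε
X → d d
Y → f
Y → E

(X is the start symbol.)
PREDICT(X → S Y Y) = (FIRST(RHS) \ {ε}) ∪ (FOLLOW(X) if ε ∈ FIRST(RHS), i.e. RHS ⇒* ε)
FIRST(S) = { ε }
FIRST(Y) = { '-', 'f', 'num' }
FIRST(S Y Y) = { '-', 'f', 'num' }
ε ∉ FIRST(S Y Y), so FOLLOW(X) is not added.
PREDICT(X → S Y Y) = { '-', 'f', 'num' }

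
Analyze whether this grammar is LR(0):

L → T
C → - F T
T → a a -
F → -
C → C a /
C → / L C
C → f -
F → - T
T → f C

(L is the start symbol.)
No. Shift-reduce conflict between [T → f C .] and [C → C . a /]

A grammar is LR(0) if no state in the canonical LR(0) collection has:
  - both a shift item (dot before a terminal) and a complete item (shift-reduce conflict), or
  - two or more complete items (reduce-reduce conflict; the accept item [L' → L .] counts as a complete item here).

Augment with L' → L and build the canonical LR(0) collection (I0 = CLOSURE({[L' → . L]}), then GOTO on every symbol after a dot until no new states appear). It has 20 states:
  I0: { [L → . T], [L' → . L], [T → . a a -], [T → . f C] }  — shift
  I1: { [L' → L .] }  — accept
  I2: { [L → T .] }  — reduce
  I3: { [T → a . a -] }  — shift
  I4: { [C → . - F T], [C → . / L C], [C → . C a /], [C → . f -], [T → f . C] }  — shift
  I5: { [C → - . F T], [F → . - T], [F → . -] }  — shift
  I6: { [C → / . L C], [L → . T], [T → . a a -], [T → . f C] }  — shift
  I7: { [C → C . a /], [T → f C .] }  — shift, reduce
  I8: { [C → f . -] }  — shift
  I9: { [C → f - .] }  — reduce
  I10: { [C → C a . /] }  — shift
  I11: { [C → C a / .] }  — reduce
  I12: { [C → . - F T], [C → . / L C], [C → . C a /], [C → . f -], [C → / L . C] }  — shift
  I13: { [C → / L C .], [C → C . a /] }  — shift, reduce
  I14: { [F → - . T], [F → - .], [T → . a a -], [T → . f C] }  — shift, reduce
  I15: { [C → - F . T], [T → . a a -], [T → . f C] }  — shift
  I16: { [C → - F T .] }  — reduce
  I17: { [F → - T .] }  — reduce
  I18: { [T → a a . -] }  — shift
  I19: { [T → a a - .] }  — reduce

Conflict in state I7:
  Shift-reduce conflict between [T → f C .] and [C → C . a /]
So the grammar is NOT LR(0).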